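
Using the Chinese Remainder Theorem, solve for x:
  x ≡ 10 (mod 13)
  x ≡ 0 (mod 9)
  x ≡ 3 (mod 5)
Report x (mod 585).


Moduli 13, 9, 5 are pairwise coprime; by CRT there is a unique solution modulo M = 13 · 9 · 5 = 585.
Solve pairwise, accumulating the modulus:
  Start with x ≡ 10 (mod 13).
  Combine with x ≡ 0 (mod 9): since gcd(13, 9) = 1, we get a unique residue mod 117.
    Write x = 10 + 13·t and substitute into x ≡ 0 (mod 9): 13·t ≡ 0 − 10 = -10 (mod 9).
    Reduce coefficients mod 9: 4·t ≡ 8 (mod 9).
    The inverse of 4 mod 9 is 7 (since 4·7 = 28 = 3·9 + 1), so t ≡ 7·8 = 56 ≡ 2 (mod 9).
    Then x = 10 + 13·2 = 36, valid modulo lcm(13, 9) = 117: x ≡ 36 (mod 117).
  Combine with x ≡ 3 (mod 5): since gcd(117, 5) = 1, we get a unique residue mod 585.
    Write x = 36 + 117·t and substitute into x ≡ 3 (mod 5): 117·t ≡ 3 − 36 = -33 (mod 5).
    Reduce coefficients mod 5: 2·t ≡ 2 (mod 5).
    The inverse of 2 mod 5 is 3 (since 2·3 = 6 = 1·5 + 1), so t ≡ 3·2 = 6 ≡ 1 (mod 5).
    Then x = 36 + 117·1 = 153, valid modulo lcm(117, 5) = 585: x ≡ 153 (mod 585).
Verify: 153 mod 13 = 10 ✓, 153 mod 9 = 0 ✓, 153 mod 5 = 3 ✓.

x ≡ 153 (mod 585).


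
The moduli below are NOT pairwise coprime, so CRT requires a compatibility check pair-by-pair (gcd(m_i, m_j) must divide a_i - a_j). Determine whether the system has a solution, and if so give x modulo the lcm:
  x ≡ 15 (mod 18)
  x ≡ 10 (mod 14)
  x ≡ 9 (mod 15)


Moduli 18, 14, 15 are not pairwise coprime, so CRT works modulo lcm(m_i) when all pairwise compatibility conditions hold.
Pairwise compatibility: gcd(m_i, m_j) must divide a_i - a_j for every pair.
Merge one congruence at a time:
  Start: x ≡ 15 (mod 18).
  Combine with x ≡ 10 (mod 14): gcd(18, 14) = 2, and 10 - 15 = -5 is NOT divisible by 2.
    ⇒ system is inconsistent (no integer solution).

No solution (the system is inconsistent).


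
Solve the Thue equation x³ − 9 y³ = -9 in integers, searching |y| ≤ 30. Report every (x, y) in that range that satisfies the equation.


The equation is x³ - 9y³ = -9. For fixed y, x³ = 9·y³ − 9, so a solution requires the RHS to be a perfect cube.
Strategy: iterate y from -30 to 30, compute RHS = 9·y³ − 9, and check whether it is a (positive or negative) perfect cube.
Check small values of y:
  y = 0: RHS = -9 is not a perfect cube.
  y = 1: RHS = 0 = (0)³ ⇒ x = 0 works.
  y = -1: RHS = -18 is not a perfect cube.
  y = 2: RHS = 63 is not a perfect cube.
  y = -2: RHS = -81 is not a perfect cube.
  y = 3: RHS = 234 is not a perfect cube.
  y = -3: RHS = -252 is not a perfect cube.
Continuing the search up to |y| = 30 finds no further solutions beyond those listed.
Collected solutions: (0, 1).

Solutions (with |y| ≤ 30): (0, 1).


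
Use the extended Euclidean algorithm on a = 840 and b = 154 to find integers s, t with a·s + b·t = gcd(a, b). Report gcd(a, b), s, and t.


Euclidean algorithm on (840, 154) — divide until remainder is 0:
  840 = 5 · 154 + 70
  154 = 2 · 70 + 14
  70 = 5 · 14 + 0
gcd(840, 154) = 14.
Track Bezout coefficients alongside the remainders: start with r₀ = 840 = a·1 + b·0 (s = 1, t = 0) and r₁ = 154 = a·0 + b·1 (s = 0, t = 1); each new remainder r_{k+1} = r_{k-1} − q_k·r_k inherits s_{k+1} = s_{k-1} − q_k·s_k, t_{k+1} = t_{k-1} − q_k·t_k, so r_k = a·s_k + b·t_k at every step:
  q = 5: r = 70, s = 1 − 5·0 = 1, t = 0 − 5·1 = -5  (check: 840·1 + 154·(-5) = 70)
  q = 2: r = 14, s = 0 − 2·1 = -2, t = 1 − 2·(-5) = 11  (check: 840·(-2) + 154·11 = 14)
The row with r = 14 (the gcd) gives the Bezout coefficients s = -2, t = 11.
Result: 840 · (-2) + 154 · (11) = 14.

gcd(840, 154) = 14; s = -2, t = 11 (check: 840·(-2) + 154·11 = 14).


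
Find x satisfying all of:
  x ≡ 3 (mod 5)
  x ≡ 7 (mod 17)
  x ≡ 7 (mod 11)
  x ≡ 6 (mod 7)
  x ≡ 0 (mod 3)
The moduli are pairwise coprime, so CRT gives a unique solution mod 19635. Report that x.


Product of moduli M = 5 · 17 · 11 · 7 · 3 = 19635.
Merge one congruence at a time:
  Start: x ≡ 3 (mod 5).
  Combine with x ≡ 7 (mod 17); new modulus lcm = 85.
    Write x = 3 + 5·t and substitute into x ≡ 7 (mod 17): 5·t ≡ 7 − 3 = 4 (mod 17).
    The inverse of 5 mod 17 is 7 (since 5·7 = 35 = 2·17 + 1), so t ≡ 7·4 = 28 ≡ 11 (mod 17).
    Then x = 3 + 5·11 = 58, valid modulo lcm(5, 17) = 85: x ≡ 58 (mod 85).
  Combine with x ≡ 7 (mod 11); new modulus lcm = 935.
    Write x = 58 + 85·t and substitute into x ≡ 7 (mod 11): 85·t ≡ 7 − 58 = -51 (mod 11).
    Reduce coefficients mod 11: 8·t ≡ 4 (mod 11).
    The inverse of 8 mod 11 is 7 (since 8·7 = 56 = 5·11 + 1), so t ≡ 7·4 = 28 ≡ 6 (mod 11).
    Then x = 58 + 85·6 = 568, valid modulo lcm(85, 11) = 935: x ≡ 568 (mod 935).
  Combine with x ≡ 6 (mod 7); new modulus lcm = 6545.
    Write x = 568 + 935·t and substitute into x ≡ 6 (mod 7): 935·t ≡ 6 − 568 = -562 (mod 7).
    Reduce coefficients mod 7: 4·t ≡ 5 (mod 7).
    The inverse of 4 mod 7 is 2 (since 4·2 = 8 = 1·7 + 1), so t ≡ 2·5 = 10 ≡ 3 (mod 7).
    Then x = 568 + 935·3 = 3373, valid modulo lcm(935, 7) = 6545: x ≡ 3373 (mod 6545).
  Combine with x ≡ 0 (mod 3); new modulus lcm = 19635.
    Write x = 3373 + 6545·t and substitute into x ≡ 0 (mod 3): 6545·t ≡ 0 − 3373 = -3373 (mod 3).
    Reduce coefficients mod 3: 2·t ≡ 2 (mod 3).
    The inverse of 2 mod 3 is 2 (since 2·2 = 4 = 1·3 + 1), so t ≡ 2·2 = 4 ≡ 1 (mod 3).
    Then x = 3373 + 6545·1 = 9918, valid modulo lcm(6545, 3) = 19635: x ≡ 9918 (mod 19635).
Verify against each original: 9918 mod 5 = 3, 9918 mod 17 = 7, 9918 mod 11 = 7, 9918 mod 7 = 6, 9918 mod 3 = 0.

x ≡ 9918 (mod 19635).


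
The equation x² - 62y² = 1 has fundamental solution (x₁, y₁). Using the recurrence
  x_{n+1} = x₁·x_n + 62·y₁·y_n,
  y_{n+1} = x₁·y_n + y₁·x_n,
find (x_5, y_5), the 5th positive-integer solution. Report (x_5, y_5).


Step 1: Find the fundamental solution (x₁, y₁) of x² - 62y² = 1.
  Expand √62 as a continued fraction. a₀ = ⌊√62⌋ = 7; iterate m_{k+1} = d_k·a_k − m_k, d_{k+1} = (62 − m_{k+1}²)/d_k, a_{k+1} = ⌊(a₀ + m_{k+1})/d_{k+1}⌋ (starting m₀ = 0, d₀ = 1), with convergents p_k = a_k·p_{k-1} + p_{k-2}, q_k = a_k·q_{k-1} + q_{k-2} (p₋₁ = 1, q₋₁ = 0):
  k = 0: a₀ = 7; p₀/q₀ = 7/1; p₀² − 62·q₀² = 49 − 62 = -13.
  k = 1: m = 7, d = 13, a = ⌊(7 + 7)/13⌋ = 1; p/q = (1·7 + 1)/(1·1 + 0) = 8/1; p² − 62·q² = 64 − 62 = 2.
  k = 2: m = 6, d = 2, a = ⌊(7 + 6)/2⌋ = 6; p/q = (6·8 + 7)/(6·1 + 1) = 55/7; p² − 62·q² = 3025 − 3038 = -13.
  k = 3: m = 6, d = 13, a = ⌊(7 + 6)/13⌋ = 1; p/q = (1·55 + 8)/(1·7 + 1) = 63/8; p² − 62·q² = 3969 − 3968 = 1.
  The first convergent with p² − 62·q² = 1 gives the fundamental solution (x₁, y₁) = (63, 8).
Step 2: Apply the recurrence (x_{n+1}, y_{n+1}) = (x₁x_n + 62y₁y_n, x₁y_n + y₁x_n) repeatedly.
  From (x_1, y_1) = (63, 8): x_2 = 63·63 + 62·8·8 = 7937; y_2 = 63·8 + 8·63 = 1008.
  From (x_2, y_2) = (7937, 1008): x_3 = 63·7937 + 62·8·1008 = 999999; y_3 = 63·1008 + 8·7937 = 127000.
  From (x_3, y_3) = (999999, 127000): x_4 = 63·999999 + 62·8·127000 = 125991937; y_4 = 63·127000 + 8·999999 = 16000992.
  From (x_4, y_4) = (125991937, 16000992): x_5 = 63·125991937 + 62·8·16000992 = 15873984063; y_5 = 63·16000992 + 8·125991937 = 2015997992.
Step 3: Verify x_5² - 62·y_5² = 251983370032377987969 - 251983370032377987968 = 1 (should be 1). ✓

(x_1, y_1) = (63, 8); (x_5, y_5) = (15873984063, 2015997992).


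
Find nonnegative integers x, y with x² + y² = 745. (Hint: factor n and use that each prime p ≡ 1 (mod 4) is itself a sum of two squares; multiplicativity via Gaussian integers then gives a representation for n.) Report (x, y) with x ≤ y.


Step 1: Factor n = 745 = 5 · 149.
Step 2: Check the mod-4 condition on each prime factor: 5 ≡ 1 (mod 4), exponent 1; 149 ≡ 1 (mod 4), exponent 1.
All primes ≡ 3 (mod 4) appear to even exponent (or don't appear), so by the two-squares theorem n IS expressible as a sum of two squares.
Step 3: Build a representation. Here n = 5 · 149 is a product of primes ≡ 1 (mod 4). Each prime p ≡ 1 (mod 4) is itself a sum of two squares; find a² by testing p − a² for a perfect square:
  5: 5 − 1² = 4 = 2² ⇒ 5 = 1² + 2².
  149: 149 − 1² = 148, 149 − 2² = 145, 149 − 3² = 140, 149 − 4² = 133, 149 − 5² = 124, 149 − 6² = 113, 149 − 7² = 100 = 10² ⇒ 149 = 7² + 10².
  Combine using the Brahmagupta–Fibonacci identity (a² + b²)(c² + d²) = (ac − bd)² + (ad + bc)² = (ac + bd)² + (ad − bc)²:
  5 · 149 = 745: from (1² + 2²)(7² + 10²), take (1·7 − 2·10, 1·10 + 2·7) = (7 − 20, 10 + 14) = (-13, 24); dropping signs (only squares matter) gives (13, 24); check 13² + 24² = 169 + 576 = 745 ✓.
Step 4: Order so x ≤ y and verify: 13² + 24² = 169 + 576 = 745 = n. ✓

n = 745 = 13² + 24² (one valid representation with x ≤ y).


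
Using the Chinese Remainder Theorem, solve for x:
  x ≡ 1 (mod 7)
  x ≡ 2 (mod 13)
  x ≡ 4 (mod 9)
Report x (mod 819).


Moduli 7, 13, 9 are pairwise coprime; by CRT there is a unique solution modulo M = 7 · 13 · 9 = 819.
Solve pairwise, accumulating the modulus:
  Start with x ≡ 1 (mod 7).
  Combine with x ≡ 2 (mod 13): since gcd(7, 13) = 1, we get a unique residue mod 91.
    Write x = 1 + 7·t and substitute into x ≡ 2 (mod 13): 7·t ≡ 2 − 1 = 1 (mod 13).
    The inverse of 7 mod 13 is 2 (since 7·2 = 14 = 1·13 + 1), so t ≡ 2·1 = 2 ≡ 2 (mod 13).
    Then x = 1 + 7·2 = 15, valid modulo lcm(7, 13) = 91: x ≡ 15 (mod 91).
  Combine with x ≡ 4 (mod 9): since gcd(91, 9) = 1, we get a unique residue mod 819.
    Write x = 15 + 91·t and substitute into x ≡ 4 (mod 9): 91·t ≡ 4 − 15 = -11 (mod 9).
    Reduce coefficients mod 9: 1·t ≡ 7 (mod 9).
    So t ≡ 7 (mod 9).
    Then x = 15 + 91·7 = 652, valid modulo lcm(91, 9) = 819: x ≡ 652 (mod 819).
Verify: 652 mod 7 = 1 ✓, 652 mod 13 = 2 ✓, 652 mod 9 = 4 ✓.

x ≡ 652 (mod 819).


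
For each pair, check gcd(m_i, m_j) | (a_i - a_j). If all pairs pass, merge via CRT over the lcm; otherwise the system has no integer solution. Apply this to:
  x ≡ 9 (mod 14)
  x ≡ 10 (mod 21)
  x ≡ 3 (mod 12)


Moduli 14, 21, 12 are not pairwise coprime, so CRT works modulo lcm(m_i) when all pairwise compatibility conditions hold.
Pairwise compatibility: gcd(m_i, m_j) must divide a_i - a_j for every pair.
Merge one congruence at a time:
  Start: x ≡ 9 (mod 14).
  Combine with x ≡ 10 (mod 21): gcd(14, 21) = 7, and 10 - 9 = 1 is NOT divisible by 7.
    ⇒ system is inconsistent (no integer solution).

No solution (the system is inconsistent).


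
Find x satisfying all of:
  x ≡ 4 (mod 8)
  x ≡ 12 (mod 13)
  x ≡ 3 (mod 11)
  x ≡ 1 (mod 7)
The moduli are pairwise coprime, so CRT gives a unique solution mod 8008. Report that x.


Product of moduli M = 8 · 13 · 11 · 7 = 8008.
Merge one congruence at a time:
  Start: x ≡ 4 (mod 8).
  Combine with x ≡ 12 (mod 13); new modulus lcm = 104.
    Write x = 4 + 8·t and substitute into x ≡ 12 (mod 13): 8·t ≡ 12 − 4 = 8 (mod 13).
    The inverse of 8 mod 13 is 5 (since 8·5 = 40 = 3·13 + 1), so t ≡ 5·8 = 40 ≡ 1 (mod 13).
    Then x = 4 + 8·1 = 12, valid modulo lcm(8, 13) = 104: x ≡ 12 (mod 104).
  Combine with x ≡ 3 (mod 11); new modulus lcm = 1144.
    Write x = 12 + 104·t and substitute into x ≡ 3 (mod 11): 104·t ≡ 3 − 12 = -9 (mod 11).
    Reduce coefficients mod 11: 5·t ≡ 2 (mod 11).
    The inverse of 5 mod 11 is 9 (since 5·9 = 45 = 4·11 + 1), so t ≡ 9·2 = 18 ≡ 7 (mod 11).
    Then x = 12 + 104·7 = 740, valid modulo lcm(104, 11) = 1144: x ≡ 740 (mod 1144).
  Combine with x ≡ 1 (mod 7); new modulus lcm = 8008.
    Write x = 740 + 1144·t and substitute into x ≡ 1 (mod 7): 1144·t ≡ 1 − 740 = -739 (mod 7).
    Reduce coefficients mod 7: 3·t ≡ 3 (mod 7).
    The inverse of 3 mod 7 is 5 (since 3·5 = 15 = 2·7 + 1), so t ≡ 5·3 = 15 ≡ 1 (mod 7).
    Then x = 740 + 1144·1 = 1884, valid modulo lcm(1144, 7) = 8008: x ≡ 1884 (mod 8008).
Verify against each original: 1884 mod 8 = 4, 1884 mod 13 = 12, 1884 mod 11 = 3, 1884 mod 7 = 1.

x ≡ 1884 (mod 8008).


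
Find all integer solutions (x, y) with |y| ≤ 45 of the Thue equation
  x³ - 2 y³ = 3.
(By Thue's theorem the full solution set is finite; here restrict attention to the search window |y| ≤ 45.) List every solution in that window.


The equation is x³ - 2y³ = 3. For fixed y, x³ = 2·y³ + 3, so a solution requires the RHS to be a perfect cube.
Strategy: iterate y from -45 to 45, compute RHS = 2·y³ + 3, and check whether it is a (positive or negative) perfect cube.
Check small values of y:
  y = 0: RHS = 3 is not a perfect cube.
  y = 1: RHS = 5 is not a perfect cube.
  y = -1: RHS = 1 = (1)³ ⇒ x = 1 works.
  y = 2: RHS = 19 is not a perfect cube.
  y = -2: RHS = -13 is not a perfect cube.
  y = 3: RHS = 57 is not a perfect cube.
  y = -3: RHS = -51 is not a perfect cube.
Continuing, at y = -4: RHS = -125 = (-5)³ ⇒ x = -5 works.
Searching the remaining y in |y| ≤ 45 finds no further solutions.
Collected solutions: (1, -1), (-5, -4).

Solutions (with |y| ≤ 45): (1, -1), (-5, -4).


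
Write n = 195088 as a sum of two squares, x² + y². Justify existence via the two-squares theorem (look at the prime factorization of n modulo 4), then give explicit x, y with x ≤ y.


Step 1: Factor n = 195088 = 2^4 · 89 · 137.
Step 2: Check the mod-4 condition on each prime factor: 2 = 2 (special); 89 ≡ 1 (mod 4), exponent 1; 137 ≡ 1 (mod 4), exponent 1.
All primes ≡ 3 (mod 4) appear to even exponent (or don't appear), so by the two-squares theorem n IS expressible as a sum of two squares.
Step 3: Build a representation. Group n = k² · m with k = 4 and m = 89 · 137 = 12193 (a product of primes ≡ 1 (mod 4)); a representation of m scales to one of n via (k·x)² + (k·y)² = k²(x² + y²). Each prime p ≡ 1 (mod 4) is itself a sum of two squares; find a² by testing p − a² for a perfect square:
  89: 89 − 1² = 88, 89 − 2² = 85, 89 − 3² = 80, 89 − 4² = 73, 89 − 5² = 64 = 8² ⇒ 89 = 5² + 8².
  137: 137 − 1² = 136, 137 − 2² = 133, 137 − 3² = 128, 137 − 4² = 121 = 11² ⇒ 137 = 4² + 11².
  Combine using the Brahmagupta–Fibonacci identity (a² + b²)(c² + d²) = (ac − bd)² + (ad + bc)² = (ac + bd)² + (ad − bc)²:
  89 · 137 = 12193: from (5² + 8²)(4² + 11²), take (5·4 − 8·11, 5·11 + 8·4) = (20 − 88, 55 + 32) = (-68, 87); dropping signs (only squares matter) gives (68, 87); check 68² + 87² = 4624 + 7569 = 12193 ✓.
  Scale by k = 4: (4·68, 4·87) = (272, 348).
Step 4: Order so x ≤ y and verify: 272² + 348² = 73984 + 121104 = 195088 = n. ✓

n = 195088 = 272² + 348² (one valid representation with x ≤ y).


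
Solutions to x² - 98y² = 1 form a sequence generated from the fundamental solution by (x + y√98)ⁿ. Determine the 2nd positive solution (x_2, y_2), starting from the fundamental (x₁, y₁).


Step 1: Find the fundamental solution (x₁, y₁) of x² - 98y² = 1.
  Expand √98 as a continued fraction. a₀ = ⌊√98⌋ = 9; iterate m_{k+1} = d_k·a_k − m_k, d_{k+1} = (98 − m_{k+1}²)/d_k, a_{k+1} = ⌊(a₀ + m_{k+1})/d_{k+1}⌋ (starting m₀ = 0, d₀ = 1), with convergents p_k = a_k·p_{k-1} + p_{k-2}, q_k = a_k·q_{k-1} + q_{k-2} (p₋₁ = 1, q₋₁ = 0):
  k = 0: a₀ = 9; p₀/q₀ = 9/1; p₀² − 98·q₀² = 81 − 98 = -17.
  k = 1: m = 9, d = 17, a = ⌊(9 + 9)/17⌋ = 1; p/q = (1·9 + 1)/(1·1 + 0) = 10/1; p² − 98·q² = 100 − 98 = 2.
  k = 2: m = 8, d = 2, a = ⌊(9 + 8)/2⌋ = 8; p/q = (8·10 + 9)/(8·1 + 1) = 89/9; p² − 98·q² = 7921 − 7938 = -17.
  k = 3: m = 8, d = 17, a = ⌊(9 + 8)/17⌋ = 1; p/q = (1·89 + 10)/(1·9 + 1) = 99/10; p² − 98·q² = 9801 − 9800 = 1.
  The first convergent with p² − 98·q² = 1 gives the fundamental solution (x₁, y₁) = (99, 10).
Step 2: Apply the recurrence (x_{n+1}, y_{n+1}) = (x₁x_n + 98y₁y_n, x₁y_n + y₁x_n) repeatedly.
  From (x_1, y_1) = (99, 10): x_2 = 99·99 + 98·10·10 = 19601; y_2 = 99·10 + 10·99 = 1980.
Step 3: Verify x_2² - 98·y_2² = 384199201 - 384199200 = 1 (should be 1). ✓

(x_1, y_1) = (99, 10); (x_2, y_2) = (19601, 1980).


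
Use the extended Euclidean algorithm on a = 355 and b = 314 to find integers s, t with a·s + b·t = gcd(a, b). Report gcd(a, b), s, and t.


Euclidean algorithm on (355, 314) — divide until remainder is 0:
  355 = 1 · 314 + 41
  314 = 7 · 41 + 27
  41 = 1 · 27 + 14
  27 = 1 · 14 + 13
  14 = 1 · 13 + 1
  13 = 13 · 1 + 0
gcd(355, 314) = 1.
Track Bezout coefficients alongside the remainders: start with r₀ = 355 = a·1 + b·0 (s = 1, t = 0) and r₁ = 314 = a·0 + b·1 (s = 0, t = 1); each new remainder r_{k+1} = r_{k-1} − q_k·r_k inherits s_{k+1} = s_{k-1} − q_k·s_k, t_{k+1} = t_{k-1} − q_k·t_k, so r_k = a·s_k + b·t_k at every step:
  q = 1: r = 41, s = 1 − 1·0 = 1, t = 0 − 1·1 = -1  (check: 355·1 + 314·(-1) = 41)
  q = 7: r = 27, s = 0 − 7·1 = -7, t = 1 − 7·(-1) = 8  (check: 355·(-7) + 314·8 = 27)
  q = 1: r = 14, s = 1 − 1·(-7) = 8, t = -1 − 1·8 = -9  (check: 355·8 + 314·(-9) = 14)
  q = 1: r = 13, s = -7 − 1·8 = -15, t = 8 − 1·(-9) = 17  (check: 355·(-15) + 314·17 = 13)
  q = 1: r = 1, s = 8 − 1·(-15) = 23, t = -9 − 1·17 = -26  (check: 355·23 + 314·(-26) = 1)
The row with r = 1 (the gcd) gives the Bezout coefficients s = 23, t = -26.
Result: 355 · (23) + 314 · (-26) = 1.

gcd(355, 314) = 1; s = 23, t = -26 (check: 355·23 + 314·(-26) = 1).


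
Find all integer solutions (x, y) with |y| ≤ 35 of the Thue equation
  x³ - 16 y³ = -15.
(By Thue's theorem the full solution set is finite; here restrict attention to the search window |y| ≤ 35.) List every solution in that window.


The equation is x³ - 16y³ = -15. For fixed y, x³ = 16·y³ − 15, so a solution requires the RHS to be a perfect cube.
Strategy: iterate y from -35 to 35, compute RHS = 16·y³ − 15, and check whether it is a (positive or negative) perfect cube.
Check small values of y:
  y = 0: RHS = -15 is not a perfect cube.
  y = 1: RHS = 1 = (1)³ ⇒ x = 1 works.
  y = -1: RHS = -31 is not a perfect cube.
  y = 2: RHS = 113 is not a perfect cube.
  y = -2: RHS = -143 is not a perfect cube.
  y = 3: RHS = 417 is not a perfect cube.
  y = -3: RHS = -447 is not a perfect cube.
Continuing the search up to |y| = 35 finds no further solutions beyond those listed.
Collected solutions: (1, 1).

Solutions (with |y| ≤ 35): (1, 1).


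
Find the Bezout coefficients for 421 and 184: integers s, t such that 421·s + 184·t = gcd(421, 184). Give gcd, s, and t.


Euclidean algorithm on (421, 184) — divide until remainder is 0:
  421 = 2 · 184 + 53
  184 = 3 · 53 + 25
  53 = 2 · 25 + 3
  25 = 8 · 3 + 1
  3 = 3 · 1 + 0
gcd(421, 184) = 1.
Track Bezout coefficients alongside the remainders: start with r₀ = 421 = a·1 + b·0 (s = 1, t = 0) and r₁ = 184 = a·0 + b·1 (s = 0, t = 1); each new remainder r_{k+1} = r_{k-1} − q_k·r_k inherits s_{k+1} = s_{k-1} − q_k·s_k, t_{k+1} = t_{k-1} − q_k·t_k, so r_k = a·s_k + b·t_k at every step:
  q = 2: r = 53, s = 1 − 2·0 = 1, t = 0 − 2·1 = -2  (check: 421·1 + 184·(-2) = 53)
  q = 3: r = 25, s = 0 − 3·1 = -3, t = 1 − 3·(-2) = 7  (check: 421·(-3) + 184·7 = 25)
  q = 2: r = 3, s = 1 − 2·(-3) = 7, t = -2 − 2·7 = -16  (check: 421·7 + 184·(-16) = 3)
  q = 8: r = 1, s = -3 − 8·7 = -59, t = 7 − 8·(-16) = 135  (check: 421·(-59) + 184·135 = 1)
The row with r = 1 (the gcd) gives the Bezout coefficients s = -59, t = 135.
Result: 421 · (-59) + 184 · (135) = 1.

gcd(421, 184) = 1; s = -59, t = 135 (check: 421·(-59) + 184·135 = 1).


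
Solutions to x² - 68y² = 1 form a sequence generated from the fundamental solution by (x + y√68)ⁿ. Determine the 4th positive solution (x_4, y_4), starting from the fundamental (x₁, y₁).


Step 1: Find the fundamental solution (x₁, y₁) of x² - 68y² = 1.
  Expand √68 as a continued fraction. a₀ = ⌊√68⌋ = 8; iterate m_{k+1} = d_k·a_k − m_k, d_{k+1} = (68 − m_{k+1}²)/d_k, a_{k+1} = ⌊(a₀ + m_{k+1})/d_{k+1}⌋ (starting m₀ = 0, d₀ = 1), with convergents p_k = a_k·p_{k-1} + p_{k-2}, q_k = a_k·q_{k-1} + q_{k-2} (p₋₁ = 1, q₋₁ = 0):
  k = 0: a₀ = 8; p₀/q₀ = 8/1; p₀² − 68·q₀² = 64 − 68 = -4.
  k = 1: m = 8, d = 4, a = ⌊(8 + 8)/4⌋ = 4; p/q = (4·8 + 1)/(4·1 + 0) = 33/4; p² − 68·q² = 1089 − 1088 = 1.
  The first convergent with p² − 68·q² = 1 gives the fundamental solution (x₁, y₁) = (33, 4).
Step 2: Apply the recurrence (x_{n+1}, y_{n+1}) = (x₁x_n + 68y₁y_n, x₁y_n + y₁x_n) repeatedly.
  From (x_1, y_1) = (33, 4): x_2 = 33·33 + 68·4·4 = 2177; y_2 = 33·4 + 4·33 = 264.
  From (x_2, y_2) = (2177, 264): x_3 = 33·2177 + 68·4·264 = 143649; y_3 = 33·264 + 4·2177 = 17420.
  From (x_3, y_3) = (143649, 17420): x_4 = 33·143649 + 68·4·17420 = 9478657; y_4 = 33·17420 + 4·143649 = 1149456.
Step 3: Verify x_4² - 68·y_4² = 89844938523649 - 89844938523648 = 1 (should be 1). ✓

(x_1, y_1) = (33, 4); (x_4, y_4) = (9478657, 1149456).


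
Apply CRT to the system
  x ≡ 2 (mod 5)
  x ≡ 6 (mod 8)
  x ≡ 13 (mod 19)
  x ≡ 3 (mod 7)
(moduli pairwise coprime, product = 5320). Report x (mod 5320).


Product of moduli M = 5 · 8 · 19 · 7 = 5320.
Merge one congruence at a time:
  Start: x ≡ 2 (mod 5).
  Combine with x ≡ 6 (mod 8); new modulus lcm = 40.
    Write x = 2 + 5·t and substitute into x ≡ 6 (mod 8): 5·t ≡ 6 − 2 = 4 (mod 8).
    The inverse of 5 mod 8 is 5 (since 5·5 = 25 = 3·8 + 1), so t ≡ 5·4 = 20 ≡ 4 (mod 8).
    Then x = 2 + 5·4 = 22, valid modulo lcm(5, 8) = 40: x ≡ 22 (mod 40).
  Combine with x ≡ 13 (mod 19); new modulus lcm = 760.
    Write x = 22 + 40·t and substitute into x ≡ 13 (mod 19): 40·t ≡ 13 − 22 = -9 (mod 19).
    Reduce coefficients mod 19: 2·t ≡ 10 (mod 19).
    The inverse of 2 mod 19 is 10 (since 2·10 = 20 = 1·19 + 1), so t ≡ 10·10 = 100 ≡ 5 (mod 19).
    Then x = 22 + 40·5 = 222, valid modulo lcm(40, 19) = 760: x ≡ 222 (mod 760).
  Combine with x ≡ 3 (mod 7); new modulus lcm = 5320.
    Write x = 222 + 760·t and substitute into x ≡ 3 (mod 7): 760·t ≡ 3 − 222 = -219 (mod 7).
    Reduce coefficients mod 7: 4·t ≡ 5 (mod 7).
    The inverse of 4 mod 7 is 2 (since 4·2 = 8 = 1·7 + 1), so t ≡ 2·5 = 10 ≡ 3 (mod 7).
    Then x = 222 + 760·3 = 2502, valid modulo lcm(760, 7) = 5320: x ≡ 2502 (mod 5320).
Verify against each original: 2502 mod 5 = 2, 2502 mod 8 = 6, 2502 mod 19 = 13, 2502 mod 7 = 3.

x ≡ 2502 (mod 5320).


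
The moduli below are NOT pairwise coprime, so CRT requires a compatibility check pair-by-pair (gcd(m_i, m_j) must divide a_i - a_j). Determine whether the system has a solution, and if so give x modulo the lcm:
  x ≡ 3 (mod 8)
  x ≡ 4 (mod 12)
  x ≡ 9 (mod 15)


Moduli 8, 12, 15 are not pairwise coprime, so CRT works modulo lcm(m_i) when all pairwise compatibility conditions hold.
Pairwise compatibility: gcd(m_i, m_j) must divide a_i - a_j for every pair.
Merge one congruence at a time:
  Start: x ≡ 3 (mod 8).
  Combine with x ≡ 4 (mod 12): gcd(8, 12) = 4, and 4 - 3 = 1 is NOT divisible by 4.
    ⇒ system is inconsistent (no integer solution).

No solution (the system is inconsistent).


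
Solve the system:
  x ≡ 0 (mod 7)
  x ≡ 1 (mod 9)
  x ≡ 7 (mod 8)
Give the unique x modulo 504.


Moduli 7, 9, 8 are pairwise coprime; by CRT there is a unique solution modulo M = 7 · 9 · 8 = 504.
Solve pairwise, accumulating the modulus:
  Start with x ≡ 0 (mod 7).
  Combine with x ≡ 1 (mod 9): since gcd(7, 9) = 1, we get a unique residue mod 63.
    Write x = 0 + 7·t and substitute into x ≡ 1 (mod 9): 7·t ≡ 1 − 0 = 1 (mod 9).
    The inverse of 7 mod 9 is 4 (since 7·4 = 28 = 3·9 + 1), so t ≡ 4·1 = 4 ≡ 4 (mod 9).
    Then x = 0 + 7·4 = 28, valid modulo lcm(7, 9) = 63: x ≡ 28 (mod 63).
  Combine with x ≡ 7 (mod 8): since gcd(63, 8) = 1, we get a unique residue mod 504.
    Write x = 28 + 63·t and substitute into x ≡ 7 (mod 8): 63·t ≡ 7 − 28 = -21 (mod 8).
    Reduce coefficients mod 8: 7·t ≡ 3 (mod 8).
    The inverse of 7 mod 8 is 7 (since 7·7 = 49 = 6·8 + 1), so t ≡ 7·3 = 21 ≡ 5 (mod 8).
    Then x = 28 + 63·5 = 343, valid modulo lcm(63, 8) = 504: x ≡ 343 (mod 504).
Verify: 343 mod 7 = 0 ✓, 343 mod 9 = 1 ✓, 343 mod 8 = 7 ✓.

x ≡ 343 (mod 504).


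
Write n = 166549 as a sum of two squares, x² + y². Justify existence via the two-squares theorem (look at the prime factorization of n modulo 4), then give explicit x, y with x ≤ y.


Step 1: Factor n = 166549 = 17 · 97 · 101.
Step 2: Check the mod-4 condition on each prime factor: 17 ≡ 1 (mod 4), exponent 1; 97 ≡ 1 (mod 4), exponent 1; 101 ≡ 1 (mod 4), exponent 1.
All primes ≡ 3 (mod 4) appear to even exponent (or don't appear), so by the two-squares theorem n IS expressible as a sum of two squares.
Step 3: Build a representation. Here n = 17 · 97 · 101 is a product of primes ≡ 1 (mod 4). Each prime p ≡ 1 (mod 4) is itself a sum of two squares; find a² by testing p − a² for a perfect square:
  17: 17 − 1² = 16 = 4² ⇒ 17 = 1² + 4².
  97: 97 − 1² = 96, 97 − 2² = 93, 97 − 3² = 88, 97 − 4² = 81 = 9² ⇒ 97 = 4² + 9².
  101: 101 − 1² = 100 = 10² ⇒ 101 = 1² + 10².
  Combine using the Brahmagupta–Fibonacci identity (a² + b²)(c² + d²) = (ac − bd)² + (ad + bc)² = (ac + bd)² + (ad − bc)²:
  17 · 97 = 1649: from (1² + 4²)(4² + 9²), take (1·4 − 4·9, 1·9 + 4·4) = (4 − 36, 9 + 16) = (-32, 25); dropping signs (only squares matter) gives (32, 25); check 32² + 25² = 1024 + 625 = 1649 ✓.
  1649 · 101 = 166549: from (32² + 25²)(1² + 10²), take (32·1 − 25·10, 32·10 + 25·1) = (32 − 250, 320 + 25) = (-218, 345); dropping signs (only squares matter) gives (218, 345); check 218² + 345² = 47524 + 119025 = 166549 ✓.
Step 4: Order so x ≤ y and verify: 218² + 345² = 47524 + 119025 = 166549 = n. ✓

n = 166549 = 218² + 345² (one valid representation with x ≤ y).


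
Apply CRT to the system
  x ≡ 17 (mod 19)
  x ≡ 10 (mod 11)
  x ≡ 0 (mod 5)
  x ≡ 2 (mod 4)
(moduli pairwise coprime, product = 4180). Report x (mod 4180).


Product of moduli M = 19 · 11 · 5 · 4 = 4180.
Merge one congruence at a time:
  Start: x ≡ 17 (mod 19).
  Combine with x ≡ 10 (mod 11); new modulus lcm = 209.
    Write x = 17 + 19·t and substitute into x ≡ 10 (mod 11): 19·t ≡ 10 − 17 = -7 (mod 11).
    Reduce coefficients mod 11: 8·t ≡ 4 (mod 11).
    The inverse of 8 mod 11 is 7 (since 8·7 = 56 = 5·11 + 1), so t ≡ 7·4 = 28 ≡ 6 (mod 11).
    Then x = 17 + 19·6 = 131, valid modulo lcm(19, 11) = 209: x ≡ 131 (mod 209).
  Combine with x ≡ 0 (mod 5); new modulus lcm = 1045.
    Write x = 131 + 209·t and substitute into x ≡ 0 (mod 5): 209·t ≡ 0 − 131 = -131 (mod 5).
    Reduce coefficients mod 5: 4·t ≡ 4 (mod 5).
    The inverse of 4 mod 5 is 4 (since 4·4 = 16 = 3·5 + 1), so t ≡ 4·4 = 16 ≡ 1 (mod 5).
    Then x = 131 + 209·1 = 340, valid modulo lcm(209, 5) = 1045: x ≡ 340 (mod 1045).
  Combine with x ≡ 2 (mod 4); new modulus lcm = 4180.
    Write x = 340 + 1045·t and substitute into x ≡ 2 (mod 4): 1045·t ≡ 2 − 340 = -338 (mod 4).
    Reduce coefficients mod 4: 1·t ≡ 2 (mod 4).
    So t ≡ 2 (mod 4).
    Then x = 340 + 1045·2 = 2430, valid modulo lcm(1045, 4) = 4180: x ≡ 2430 (mod 4180).
Verify against each original: 2430 mod 19 = 17, 2430 mod 11 = 10, 2430 mod 5 = 0, 2430 mod 4 = 2.

x ≡ 2430 (mod 4180).


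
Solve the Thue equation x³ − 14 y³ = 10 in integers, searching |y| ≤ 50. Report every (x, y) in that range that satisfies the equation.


The equation is x³ - 14y³ = 10. For fixed y, x³ = 14·y³ + 10, so a solution requires the RHS to be a perfect cube.
Strategy: iterate y from -50 to 50, compute RHS = 14·y³ + 10, and check whether it is a (positive or negative) perfect cube.
Check small values of y:
  y = 0: RHS = 10 is not a perfect cube.
  y = 1: RHS = 24 is not a perfect cube.
  y = -1: RHS = -4 is not a perfect cube.
  y = 2: RHS = 122 is not a perfect cube.
  y = -2: RHS = -102 is not a perfect cube.
  y = 3: RHS = 388 is not a perfect cube.
  y = -3: RHS = -368 is not a perfect cube.
Continuing the search up to |y| = 50 finds no solutions either.
No (x, y) in the scanned range satisfies the equation.

No integer solutions with |y| ≤ 50.


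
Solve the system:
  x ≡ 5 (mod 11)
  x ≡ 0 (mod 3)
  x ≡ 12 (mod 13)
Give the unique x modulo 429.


Moduli 11, 3, 13 are pairwise coprime; by CRT there is a unique solution modulo M = 11 · 3 · 13 = 429.
Solve pairwise, accumulating the modulus:
  Start with x ≡ 5 (mod 11).
  Combine with x ≡ 0 (mod 3): since gcd(11, 3) = 1, we get a unique residue mod 33.
    Write x = 5 + 11·t and substitute into x ≡ 0 (mod 3): 11·t ≡ 0 − 5 = -5 (mod 3).
    Reduce coefficients mod 3: 2·t ≡ 1 (mod 3).
    The inverse of 2 mod 3 is 2 (since 2·2 = 4 = 1·3 + 1), so t ≡ 2·1 = 2 ≡ 2 (mod 3).
    Then x = 5 + 11·2 = 27, valid modulo lcm(11, 3) = 33: x ≡ 27 (mod 33).
  Combine with x ≡ 12 (mod 13): since gcd(33, 13) = 1, we get a unique residue mod 429.
    Write x = 27 + 33·t and substitute into x ≡ 12 (mod 13): 33·t ≡ 12 − 27 = -15 (mod 13).
    Reduce coefficients mod 13: 7·t ≡ 11 (mod 13).
    The inverse of 7 mod 13 is 2 (since 7·2 = 14 = 1·13 + 1), so t ≡ 2·11 = 22 ≡ 9 (mod 13).
    Then x = 27 + 33·9 = 324, valid modulo lcm(33, 13) = 429: x ≡ 324 (mod 429).
Verify: 324 mod 11 = 5 ✓, 324 mod 3 = 0 ✓, 324 mod 13 = 12 ✓.

x ≡ 324 (mod 429).


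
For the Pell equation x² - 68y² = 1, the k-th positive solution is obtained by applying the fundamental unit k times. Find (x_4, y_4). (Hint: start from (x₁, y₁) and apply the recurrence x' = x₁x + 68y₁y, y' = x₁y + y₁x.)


Step 1: Find the fundamental solution (x₁, y₁) of x² - 68y² = 1.
  Expand √68 as a continued fraction. a₀ = ⌊√68⌋ = 8; iterate m_{k+1} = d_k·a_k − m_k, d_{k+1} = (68 − m_{k+1}²)/d_k, a_{k+1} = ⌊(a₀ + m_{k+1})/d_{k+1}⌋ (starting m₀ = 0, d₀ = 1), with convergents p_k = a_k·p_{k-1} + p_{k-2}, q_k = a_k·q_{k-1} + q_{k-2} (p₋₁ = 1, q₋₁ = 0):
  k = 0: a₀ = 8; p₀/q₀ = 8/1; p₀² − 68·q₀² = 64 − 68 = -4.
  k = 1: m = 8, d = 4, a = ⌊(8 + 8)/4⌋ = 4; p/q = (4·8 + 1)/(4·1 + 0) = 33/4; p² − 68·q² = 1089 − 1088 = 1.
  The first convergent with p² − 68·q² = 1 gives the fundamental solution (x₁, y₁) = (33, 4).
Step 2: Apply the recurrence (x_{n+1}, y_{n+1}) = (x₁x_n + 68y₁y_n, x₁y_n + y₁x_n) repeatedly.
  From (x_1, y_1) = (33, 4): x_2 = 33·33 + 68·4·4 = 2177; y_2 = 33·4 + 4·33 = 264.
  From (x_2, y_2) = (2177, 264): x_3 = 33·2177 + 68·4·264 = 143649; y_3 = 33·264 + 4·2177 = 17420.
  From (x_3, y_3) = (143649, 17420): x_4 = 33·143649 + 68·4·17420 = 9478657; y_4 = 33·17420 + 4·143649 = 1149456.
Step 3: Verify x_4² - 68·y_4² = 89844938523649 - 89844938523648 = 1 (should be 1). ✓

(x_1, y_1) = (33, 4); (x_4, y_4) = (9478657, 1149456).


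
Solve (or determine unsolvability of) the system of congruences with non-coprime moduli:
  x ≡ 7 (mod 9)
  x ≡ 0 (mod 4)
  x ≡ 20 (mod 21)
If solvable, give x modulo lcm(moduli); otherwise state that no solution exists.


Moduli 9, 4, 21 are not pairwise coprime, so CRT works modulo lcm(m_i) when all pairwise compatibility conditions hold.
Pairwise compatibility: gcd(m_i, m_j) must divide a_i - a_j for every pair.
Merge one congruence at a time:
  Start: x ≡ 7 (mod 9).
  Combine with x ≡ 0 (mod 4): gcd(9, 4) = 1; 0 - 7 = -7, which IS divisible by 1, so compatible.
    Write x = 7 + 9·t and substitute into x ≡ 0 (mod 4): 9·t ≡ 0 − 7 = -7 (mod 4).
    Reduce coefficients mod 4: 1·t ≡ 1 (mod 4).
    So t ≡ 1 (mod 4).
    Then x = 7 + 9·1 = 16, valid modulo lcm(9, 4) = 36: x ≡ 16 (mod 36).
  Combine with x ≡ 20 (mod 21): gcd(36, 21) = 3, and 20 - 16 = 4 is NOT divisible by 3.
    ⇒ system is inconsistent (no integer solution).

No solution (the system is inconsistent).


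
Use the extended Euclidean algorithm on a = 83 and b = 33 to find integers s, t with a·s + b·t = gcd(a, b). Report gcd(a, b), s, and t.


Euclidean algorithm on (83, 33) — divide until remainder is 0:
  83 = 2 · 33 + 17
  33 = 1 · 17 + 16
  17 = 1 · 16 + 1
  16 = 16 · 1 + 0
gcd(83, 33) = 1.
Track Bezout coefficients alongside the remainders: start with r₀ = 83 = a·1 + b·0 (s = 1, t = 0) and r₁ = 33 = a·0 + b·1 (s = 0, t = 1); each new remainder r_{k+1} = r_{k-1} − q_k·r_k inherits s_{k+1} = s_{k-1} − q_k·s_k, t_{k+1} = t_{k-1} − q_k·t_k, so r_k = a·s_k + b·t_k at every step:
  q = 2: r = 17, s = 1 − 2·0 = 1, t = 0 − 2·1 = -2  (check: 83·1 + 33·(-2) = 17)
  q = 1: r = 16, s = 0 − 1·1 = -1, t = 1 − 1·(-2) = 3  (check: 83·(-1) + 33·3 = 16)
  q = 1: r = 1, s = 1 − 1·(-1) = 2, t = -2 − 1·3 = -5  (check: 83·2 + 33·(-5) = 1)
The row with r = 1 (the gcd) gives the Bezout coefficients s = 2, t = -5.
Result: 83 · (2) + 33 · (-5) = 1.

gcd(83, 33) = 1; s = 2, t = -5 (check: 83·2 + 33·(-5) = 1).


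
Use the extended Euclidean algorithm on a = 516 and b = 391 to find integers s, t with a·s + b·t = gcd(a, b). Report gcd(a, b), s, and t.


Euclidean algorithm on (516, 391) — divide until remainder is 0:
  516 = 1 · 391 + 125
  391 = 3 · 125 + 16
  125 = 7 · 16 + 13
  16 = 1 · 13 + 3
  13 = 4 · 3 + 1
  3 = 3 · 1 + 0
gcd(516, 391) = 1.
Track Bezout coefficients alongside the remainders: start with r₀ = 516 = a·1 + b·0 (s = 1, t = 0) and r₁ = 391 = a·0 + b·1 (s = 0, t = 1); each new remainder r_{k+1} = r_{k-1} − q_k·r_k inherits s_{k+1} = s_{k-1} − q_k·s_k, t_{k+1} = t_{k-1} − q_k·t_k, so r_k = a·s_k + b·t_k at every step:
  q = 1: r = 125, s = 1 − 1·0 = 1, t = 0 − 1·1 = -1  (check: 516·1 + 391·(-1) = 125)
  q = 3: r = 16, s = 0 − 3·1 = -3, t = 1 − 3·(-1) = 4  (check: 516·(-3) + 391·4 = 16)
  q = 7: r = 13, s = 1 − 7·(-3) = 22, t = -1 − 7·4 = -29  (check: 516·22 + 391·(-29) = 13)
  q = 1: r = 3, s = -3 − 1·22 = -25, t = 4 − 1·(-29) = 33  (check: 516·(-25) + 391·33 = 3)
  q = 4: r = 1, s = 22 − 4·(-25) = 122, t = -29 − 4·33 = -161  (check: 516·122 + 391·(-161) = 1)
The row with r = 1 (the gcd) gives the Bezout coefficients s = 122, t = -161.
Result: 516 · (122) + 391 · (-161) = 1.

gcd(516, 391) = 1; s = 122, t = -161 (check: 516·122 + 391·(-161) = 1).


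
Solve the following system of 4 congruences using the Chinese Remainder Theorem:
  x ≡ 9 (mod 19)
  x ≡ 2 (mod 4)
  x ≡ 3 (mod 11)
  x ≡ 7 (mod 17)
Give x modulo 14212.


Product of moduli M = 19 · 4 · 11 · 17 = 14212.
Merge one congruence at a time:
  Start: x ≡ 9 (mod 19).
  Combine with x ≡ 2 (mod 4); new modulus lcm = 76.
    Write x = 9 + 19·t and substitute into x ≡ 2 (mod 4): 19·t ≡ 2 − 9 = -7 (mod 4).
    Reduce coefficients mod 4: 3·t ≡ 1 (mod 4).
    The inverse of 3 mod 4 is 3 (since 3·3 = 9 = 2·4 + 1), so t ≡ 3·1 = 3 ≡ 3 (mod 4).
    Then x = 9 + 19·3 = 66, valid modulo lcm(19, 4) = 76: x ≡ 66 (mod 76).
  Combine with x ≡ 3 (mod 11); new modulus lcm = 836.
    Write x = 66 + 76·t and substitute into x ≡ 3 (mod 11): 76·t ≡ 3 − 66 = -63 (mod 11).
    Reduce coefficients mod 11: 10·t ≡ 3 (mod 11).
    The inverse of 10 mod 11 is 10 (since 10·10 = 100 = 9·11 + 1), so t ≡ 10·3 = 30 ≡ 8 (mod 11).
    Then x = 66 + 76·8 = 674, valid modulo lcm(76, 11) = 836: x ≡ 674 (mod 836).
  Combine with x ≡ 7 (mod 17); new modulus lcm = 14212.
    Write x = 674 + 836·t and substitute into x ≡ 7 (mod 17): 836·t ≡ 7 − 674 = -667 (mod 17).
    Reduce coefficients mod 17: 3·t ≡ 13 (mod 17).
    The inverse of 3 mod 17 is 6 (since 3·6 = 18 = 1·17 + 1), so t ≡ 6·13 = 78 ≡ 10 (mod 17).
    Then x = 674 + 836·10 = 9034, valid modulo lcm(836, 17) = 14212: x ≡ 9034 (mod 14212).
Verify against each original: 9034 mod 19 = 9, 9034 mod 4 = 2, 9034 mod 11 = 3, 9034 mod 17 = 7.

x ≡ 9034 (mod 14212).


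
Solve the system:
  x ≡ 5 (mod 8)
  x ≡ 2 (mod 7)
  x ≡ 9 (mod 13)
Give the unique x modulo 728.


Moduli 8, 7, 13 are pairwise coprime; by CRT there is a unique solution modulo M = 8 · 7 · 13 = 728.
Solve pairwise, accumulating the modulus:
  Start with x ≡ 5 (mod 8).
  Combine with x ≡ 2 (mod 7): since gcd(8, 7) = 1, we get a unique residue mod 56.
    Write x = 5 + 8·t and substitute into x ≡ 2 (mod 7): 8·t ≡ 2 − 5 = -3 (mod 7).
    Reduce coefficients mod 7: 1·t ≡ 4 (mod 7).
    So t ≡ 4 (mod 7).
    Then x = 5 + 8·4 = 37, valid modulo lcm(8, 7) = 56: x ≡ 37 (mod 56).
  Combine with x ≡ 9 (mod 13): since gcd(56, 13) = 1, we get a unique residue mod 728.
    Write x = 37 + 56·t and substitute into x ≡ 9 (mod 13): 56·t ≡ 9 − 37 = -28 (mod 13).
    Reduce coefficients mod 13: 4·t ≡ 11 (mod 13).
    The inverse of 4 mod 13 is 10 (since 4·10 = 40 = 3·13 + 1), so t ≡ 10·11 = 110 ≡ 6 (mod 13).
    Then x = 37 + 56·6 = 373, valid modulo lcm(56, 13) = 728: x ≡ 373 (mod 728).
Verify: 373 mod 8 = 5 ✓, 373 mod 7 = 2 ✓, 373 mod 13 = 9 ✓.

x ≡ 373 (mod 728).


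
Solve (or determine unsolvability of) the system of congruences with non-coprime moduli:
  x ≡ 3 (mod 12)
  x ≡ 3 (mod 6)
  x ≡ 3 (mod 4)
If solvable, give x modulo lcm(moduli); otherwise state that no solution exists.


Moduli 12, 6, 4 are not pairwise coprime, so CRT works modulo lcm(m_i) when all pairwise compatibility conditions hold.
Pairwise compatibility: gcd(m_i, m_j) must divide a_i - a_j for every pair.
Merge one congruence at a time:
  Start: x ≡ 3 (mod 12).
  Combine with x ≡ 3 (mod 6): gcd(12, 6) = 6; 3 - 3 = 0, which IS divisible by 6, so compatible.
    Write x = 3 + 12·t and substitute into x ≡ 3 (mod 6): 12·t ≡ 3 − 3 = 0 (mod 6).
    Divide the congruence (and modulus) by g = 6: 2·t ≡ 0 (mod 1).
    Modulo 1 every t works; take t = 0.
    Then x = 3 + 12·0 = 3, valid modulo lcm(12, 6) = 12: x ≡ 3 (mod 12).
  Combine with x ≡ 3 (mod 4): gcd(12, 4) = 4; 3 - 3 = 0, which IS divisible by 4, so compatible.
    Write x = 3 + 12·t and substitute into x ≡ 3 (mod 4): 12·t ≡ 3 − 3 = 0 (mod 4).
    Divide the congruence (and modulus) by g = 4: 3·t ≡ 0 (mod 1).
    Modulo 1 every t works; take t = 0.
    Then x = 3 + 12·0 = 3, valid modulo lcm(12, 4) = 12: x ≡ 3 (mod 12).
Verify: 3 mod 12 = 3, 3 mod 6 = 3, 3 mod 4 = 3.

x ≡ 3 (mod 12).


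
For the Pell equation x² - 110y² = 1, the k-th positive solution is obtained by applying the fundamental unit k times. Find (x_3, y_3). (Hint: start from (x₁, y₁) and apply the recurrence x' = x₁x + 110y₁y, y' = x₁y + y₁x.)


Step 1: Find the fundamental solution (x₁, y₁) of x² - 110y² = 1.
  Expand √110 as a continued fraction. a₀ = ⌊√110⌋ = 10; iterate m_{k+1} = d_k·a_k − m_k, d_{k+1} = (110 − m_{k+1}²)/d_k, a_{k+1} = ⌊(a₀ + m_{k+1})/d_{k+1}⌋ (starting m₀ = 0, d₀ = 1), with convergents p_k = a_k·p_{k-1} + p_{k-2}, q_k = a_k·q_{k-1} + q_{k-2} (p₋₁ = 1, q₋₁ = 0):
  k = 0: a₀ = 10; p₀/q₀ = 10/1; p₀² − 110·q₀² = 100 − 110 = -10.
  k = 1: m = 10, d = 10, a = ⌊(10 + 10)/10⌋ = 2; p/q = (2·10 + 1)/(2·1 + 0) = 21/2; p² − 110·q² = 441 − 440 = 1.
  The first convergent with p² − 110·q² = 1 gives the fundamental solution (x₁, y₁) = (21, 2).
Step 2: Apply the recurrence (x_{n+1}, y_{n+1}) = (x₁x_n + 110y₁y_n, x₁y_n + y₁x_n) repeatedly.
  From (x_1, y_1) = (21, 2): x_2 = 21·21 + 110·2·2 = 881; y_2 = 21·2 + 2·21 = 84.
  From (x_2, y_2) = (881, 84): x_3 = 21·881 + 110·2·84 = 36981; y_3 = 21·84 + 2·881 = 3526.
Step 3: Verify x_3² - 110·y_3² = 1367594361 - 1367594360 = 1 (should be 1). ✓

(x_1, y_1) = (21, 2); (x_3, y_3) = (36981, 3526).


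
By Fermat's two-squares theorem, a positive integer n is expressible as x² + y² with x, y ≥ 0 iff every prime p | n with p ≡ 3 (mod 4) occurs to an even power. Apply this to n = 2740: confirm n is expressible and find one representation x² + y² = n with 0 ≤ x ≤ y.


Step 1: Factor n = 2740 = 2^2 · 5 · 137.
Step 2: Check the mod-4 condition on each prime factor: 2 = 2 (special); 5 ≡ 1 (mod 4), exponent 1; 137 ≡ 1 (mod 4), exponent 1.
All primes ≡ 3 (mod 4) appear to even exponent (or don't appear), so by the two-squares theorem n IS expressible as a sum of two squares.
Step 3: Build a representation. Group n = k² · m with k = 2 and m = 5 · 137 = 685 (a product of primes ≡ 1 (mod 4)); a representation of m scales to one of n via (k·x)² + (k·y)² = k²(x² + y²). Each prime p ≡ 1 (mod 4) is itself a sum of two squares; find a² by testing p − a² for a perfect square:
  5: 5 − 1² = 4 = 2² ⇒ 5 = 1² + 2².
  137: 137 − 1² = 136, 137 − 2² = 133, 137 − 3² = 128, 137 − 4² = 121 = 11² ⇒ 137 = 4² + 11².
  Combine using the Brahmagupta–Fibonacci identity (a² + b²)(c² + d²) = (ac − bd)² + (ad + bc)² = (ac + bd)² + (ad − bc)²:
  5 · 137 = 685: from (1² + 2²)(4² + 11²), take (1·4 − 2·11, 1·11 + 2·4) = (4 − 22, 11 + 8) = (-18, 19); dropping signs (only squares matter) gives (18, 19); check 18² + 19² = 324 + 361 = 685 ✓.
  Scale by k = 2: (2·18, 2·19) = (36, 38).
Step 4: Order so x ≤ y and verify: 36² + 38² = 1296 + 1444 = 2740 = n. ✓

n = 2740 = 36² + 38² (one valid representation with x ≤ y).
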